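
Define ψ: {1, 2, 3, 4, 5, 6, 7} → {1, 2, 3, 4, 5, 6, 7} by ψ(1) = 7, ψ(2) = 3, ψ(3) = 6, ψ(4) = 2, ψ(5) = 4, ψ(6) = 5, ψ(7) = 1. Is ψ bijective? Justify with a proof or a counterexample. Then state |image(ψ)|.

7

The values 7, 3, 6, 2, 4, 5, 1 are a permutation of {1, 2, 3, 4, 5, 6, 7}: each element appears exactly once.
So ψ is injective and surjective, hence bijective.
The image of ψ is {1, 2, 3, 4, 5, 6, 7}, which has 7 elements.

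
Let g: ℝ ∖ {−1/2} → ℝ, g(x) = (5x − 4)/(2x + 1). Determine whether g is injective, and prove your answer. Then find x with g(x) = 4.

Suppose g(u) = g(v). Cross-multiplying: (5u − 4)(2v + 1) = (5v − 4)(2u + 1).
Expanding both sides and cancelling the symmetric terms leaves 13·(u − v) = 0. Since 13 ≠ 0, u = v. Thus g is injective.
Solving g(x) = 4: cross-multiplying gives 5x − 4 = 4(2x + 1), which rearranges to −3x = 8, so x = −8/3.

-8/3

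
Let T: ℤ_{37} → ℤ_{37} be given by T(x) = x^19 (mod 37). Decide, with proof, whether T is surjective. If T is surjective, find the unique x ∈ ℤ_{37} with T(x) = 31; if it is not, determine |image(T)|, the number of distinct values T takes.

6

Since 37 is prime, the nonzero elements of ℤ_{37} form a cyclic group of order 36.
As gcd(19, 36) = 1, raising to the 19th power is a bijection on this group: if u^19 ≡ v^19 then (uv^{−1})^19 = 1, and the only element of order dividing gcd(19, 36) = 1 is 1, so u = v.
With T(0) = 0 this makes T injective on all of ℤ_{37}, hence bijective (finite equal-size domain and codomain). In particular T is surjective.
Since T is surjective, we find the preimage of 31. The inverse of x ↦ x^19 on (ℤ_{37})^× is x ↦ x^19, because 19·19 = 361 = 10·36 + 1 ≡ 1 (mod 36) and x^{36} = 1 for x ≠ 0 (Fermat). So T⁻¹(31) = 31^19 mod 37.
Repeated squaring mod 37: 31^1 ≡ 31, 31^2 ≡ 31² = 961 ≡ 36, 31^4 ≡ 36² = 1296 ≡ 1, 31^8 ≡ 1² = 1, 31^16 ≡ 1² = 1. Since 19 = 16 + 2 + 1, 31^19 ≡ 1·36·31: 1·36 = 36, then 36·31 = 1116 ≡ 6. So 31^19 ≡ 6 (mod 37).
Hence T⁻¹(31) = 6.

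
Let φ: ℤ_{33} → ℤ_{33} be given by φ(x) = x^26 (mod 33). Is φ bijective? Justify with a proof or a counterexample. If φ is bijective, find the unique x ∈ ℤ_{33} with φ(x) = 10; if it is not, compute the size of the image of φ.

φ(4): Repeated squaring mod 33: 4^1 ≡ 4, 4^2 ≡ 4² = 16, 4^4 ≡ 16² = 256 ≡ 25, 4^8 ≡ 25² = 625 ≡ 31, 4^16 ≡ 31² = 961 ≡ 4. Since 26 = 16 + 8 + 2, 4^26 ≡ 4·31·16: 4·31 = 124 ≡ 25, then 25·16 = 400 ≡ 4. So 4^26 ≡ 4 (mod 33).
φ(7): Repeated squaring mod 33: 7^1 ≡ 7, 7^2 ≡ 7² = 49 ≡ 16, 7^4 ≡ 16² = 256 ≡ 25, 7^8 ≡ 25² = 625 ≡ 31, 7^16 ≡ 31² = 961 ≡ 4. Since 26 = 16 + 8 + 2, 7^26 ≡ 4·31·16: 4·31 = 124 ≡ 25, then 25·16 = 400 ≡ 4. So 7^26 ≡ 4 (mod 33).
So φ(4) = φ(7) = 4 while 4 ≠ 7, therefore φ is not injective, hence not bijective.
Since φ is not bijective, we determine |image(φ)|. Computing x^26 mod 33 for each x (by repeated squaring, reducing mod 33 at every step), the values φ(0), φ(1), …, φ(32) are: 0, 1, 31, 3, 4, 16, 27, 4, 25, 9, 1, 22, 12, 31, 25, 15, 16, 16, 15, 25, 31, 12, 22, 1, 9, 25, 4, 27, 16, 4, 3, 31, 1.
The distinct values are {0, 1, 3, 4, 9, 12, 15, 16, 22, 25, 27, 31}; there are 12 of them.

12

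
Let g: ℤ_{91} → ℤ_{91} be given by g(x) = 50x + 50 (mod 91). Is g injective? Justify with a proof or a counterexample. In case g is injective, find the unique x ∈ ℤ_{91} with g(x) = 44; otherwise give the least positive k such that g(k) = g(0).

29

Recall that g is injective if g(s) = g(t) implies s = t.
Suppose g(s) = g(t) in ℤ_{91}. Then 50s + 50 ≡ 50t + 50 (mod 91), so 50(s − t) ≡ 0 (mod 91).
Since gcd(50, 91) = 1, 50 is invertible modulo 91, hence s − t ≡ 0 (mod 91), i.e. s = t.
Therefore g is injective.
We now compute 50⁻¹ mod 91 explicitly. Euclid's algorithm: 91 = 1·50 + 41, 50 = 1·41 + 9, 41 = 4·9 + 5, 9 = 1·5 + 4, 5 = 1·4 + 1; back-substituting gives 1 = 71·50 − 39·91, so 50⁻¹ ≡ 71 (mod 91).
Since g is injective, we compute g⁻¹(44): solve 50x + 50 ≡ 44 (mod 91), i.e. 50x ≡ 85 (mod 91).
Multiplying by 50⁻¹ = 71 gives x ≡ 71·85 = 6035 = 66·91 + 29 ≡ 29 (mod 91).
Check: g(29) = 50·29 + 50 = 1500 = 16·91 + 44 ≡ 44 (mod 91).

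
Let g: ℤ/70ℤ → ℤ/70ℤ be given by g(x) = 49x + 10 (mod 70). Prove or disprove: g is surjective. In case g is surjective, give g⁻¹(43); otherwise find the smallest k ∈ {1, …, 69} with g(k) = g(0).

Since gcd(49, 70) = 7, we have 49x ≡ 0 (mod 7) for all x, so g(x) ≡ 3 (mod 7).
But 0 ≢ 3 (mod 7), so 0 ∈ ℤ/70ℤ has no preimage. So g is not surjective.
Since g is not surjective, we find the least positive k with g(k) = g(0): this means 49k ≡ 0 (mod 70), i.e. 70 ∣ 49k. Since gcd(49, 70) = 7, dividing through by 7 this holds exactly when 10 ∣ 7k, and as gcd(7, 10) = 1, exactly when 10 ∣ k.
The smallest positive such k is 10.

10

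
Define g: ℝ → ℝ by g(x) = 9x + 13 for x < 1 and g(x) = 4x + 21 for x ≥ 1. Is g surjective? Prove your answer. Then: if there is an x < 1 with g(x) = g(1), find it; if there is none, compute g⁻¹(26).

5/4

Both pieces are strictly increasing (slopes 9 and 4), so each is injective on its own interval.
The left piece maps (−∞, 1) onto (−∞, 22); the right piece maps [1, ∞) onto [25, ∞).
The union (−∞, 22) ∪ [25, ∞) omits the interval between 22 and 25; in particular 22 has no preimage. So g is not surjective.
Because the two images are disjoint, no x < 1 has g(x) = g(1), so we compute g⁻¹(26): 26 lies in [25, ∞), so solve 4x + 21 = 26: x = (26 − 21)/4 = 5/4.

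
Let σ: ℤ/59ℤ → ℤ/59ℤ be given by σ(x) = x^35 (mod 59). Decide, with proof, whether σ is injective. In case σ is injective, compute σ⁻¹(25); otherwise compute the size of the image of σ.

4

Since 59 is prime, the nonzero elements of ℤ/59ℤ form a cyclic group of order 58.
As gcd(35, 58) = 1, raising to the 35th power is a bijection on this group: if u^35 ≡ v^35 then (uv^{−1})^35 = 1, and the only element of order dividing gcd(35, 58) = 1 is 1, so u = v.
With σ(0) = 0 this makes σ injective on all of ℤ/59ℤ, hence bijective (finite equal-size domain and codomain). In particular σ is injective.
Since σ is injective, we find the preimage of 25. The inverse of x ↦ x^35 on (ℤ/59ℤ)^× is x ↦ x^5, because 35·5 = 175 = 3·58 + 1 ≡ 1 (mod 58) and x^{58} = 1 for x ≠ 0 (Fermat). So σ⁻¹(25) = 25^5 mod 59.
Repeated squaring mod 59: 25^1 ≡ 25, 25^2 ≡ 25² = 625 ≡ 35, 25^4 ≡ 35² = 1225 ≡ 45. Since 5 = 4 + 1, 25^5 ≡ 45·25: 45·25 = 1125 ≡ 4. So 25^5 ≡ 4 (mod 59).
Hence σ⁻¹(25) = 4.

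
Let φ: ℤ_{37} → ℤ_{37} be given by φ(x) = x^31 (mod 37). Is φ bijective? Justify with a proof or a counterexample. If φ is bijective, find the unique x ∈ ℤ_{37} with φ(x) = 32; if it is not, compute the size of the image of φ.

19

Since 37 is prime, the nonzero elements of ℤ_{37} form a cyclic group of order 36.
As gcd(31, 36) = 1, raising to the 31st power is a bijection on this group: if s^31 ≡ t^31 then (st^{−1})^31 = 1, and the only element of order dividing gcd(31, 36) = 1 is 1, so s = t.
With φ(0) = 0 this makes φ injective on all of ℤ_{37}, hence bijective (finite equal-size domain and codomain). In particular φ is bijective.
Since φ is bijective, we find the preimage of 32. The inverse of x ↦ x^31 on (ℤ_{37})^× is x ↦ x^7, because 31·7 = 217 = 6·36 + 1 ≡ 1 (mod 36) and x^{36} = 1 for x ≠ 0 (Fermat). So φ⁻¹(32) = 32^7 mod 37.
Repeated squaring mod 37: 32^1 ≡ 32, 32^2 ≡ 32² = 1024 ≡ 25, 32^4 ≡ 25² = 625 ≡ 33. Since 7 = 4 + 2 + 1, 32^7 ≡ 33·25·32: 33·25 = 825 ≡ 11, then 11·32 = 352 ≡ 19. So 32^7 ≡ 19 (mod 37).
Hence φ⁻¹(32) = 19.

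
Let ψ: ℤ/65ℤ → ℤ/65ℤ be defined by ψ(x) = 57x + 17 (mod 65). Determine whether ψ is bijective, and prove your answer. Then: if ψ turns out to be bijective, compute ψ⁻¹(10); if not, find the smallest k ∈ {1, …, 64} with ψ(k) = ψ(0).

By definition, injectivity means: for all a, b in the domain, ψ(a) = ψ(b) implies a = b.
Suppose ψ(a) = ψ(b) in ℤ/65ℤ. Then 57a + 17 ≡ 57b + 17 (mod 65), thus 57(a − b) ≡ 0 (mod 65).
Since gcd(57, 65) = 1, 57 is invertible modulo 65, thus a − b ≡ 0 (mod 65), i.e. a = b.
We now compute 57⁻¹ mod 65 explicitly. Euclid's algorithm: 65 = 1·57 + 8, 57 = 7·8 + 1; back-substituting gives 1 = 8·57 − 7·65, so 57⁻¹ ≡ 8 (mod 65).
For any y ∈ ℤ/65ℤ, x = 8(y − 17) mod 65 satisfies ψ(x) = 57·8(y − 17) + 17 ≡ y (since 57·8 ≡ 1 mod 65). So every y has a preimage.
Therefore ψ is bijective.
Since ψ is bijective, we find ψ⁻¹(10): we need 57x ≡ 10 − 17 ≡ 58 (mod 65). Using 57⁻¹ = 8: x ≡ 8·58 = 464 = 7·65 + 9, so x = 9.
Check: ψ(9) = 57·9 + 17 = 530 = 8·65 + 10 ≡ 10 (mod 65).

9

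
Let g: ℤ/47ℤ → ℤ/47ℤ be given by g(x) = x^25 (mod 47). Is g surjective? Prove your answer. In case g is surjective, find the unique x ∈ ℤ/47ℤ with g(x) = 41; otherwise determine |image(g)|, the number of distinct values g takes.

Since 47 is prime, the nonzero elements of ℤ/47ℤ form a cyclic group of order 46.
As gcd(25, 46) = 1, raising to the 25th power is a bijection on this group: if s^25 ≡ t^25 then (st^{−1})^25 = 1, and the only element of order dividing gcd(25, 46) = 1 is 1, so s = t.
With g(0) = 0 this makes g injective on all of ℤ/47ℤ, hence bijective (finite equal-size domain and codomain). In particular g is surjective.
Since g is surjective, we find the preimage of 41. The inverse of x ↦ x^25 on (ℤ/47ℤ)^× is x ↦ x^35, because 25·35 = 875 = 19·46 + 1 ≡ 1 (mod 46) and x^{46} = 1 for x ≠ 0 (Fermat). So g⁻¹(41) = 41^35 mod 47.
Repeated squaring mod 47: 41^1 ≡ 41, 41^2 ≡ 41² = 1681 ≡ 36, 41^4 ≡ 36² = 1296 ≡ 27, 41^8 ≡ 27² = 729 ≡ 24, 41^16 ≡ 24² = 576 ≡ 12, 41^32 ≡ 12² = 144 ≡ 3. Since 35 = 32 + 2 + 1, 41^35 ≡ 3·36·41: 3·36 = 108 ≡ 14, then 14·41 = 574 ≡ 10. So 41^35 ≡ 10 (mod 47).
Hence g⁻¹(41) = 10.

10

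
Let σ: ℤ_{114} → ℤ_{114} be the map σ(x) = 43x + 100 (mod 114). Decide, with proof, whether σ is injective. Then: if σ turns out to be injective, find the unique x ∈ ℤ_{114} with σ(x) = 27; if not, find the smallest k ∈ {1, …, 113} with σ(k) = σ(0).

107

By definition, injectivity means: for all a, b in the domain, σ(a) = σ(b) implies a = b.
If σ(a) = σ(b), then 43a ≡ 43b (mod 114). Because gcd(43, 114) = 1, we may cancel 43 to get a ≡ b (mod 114).
Hence σ is injective.
We now compute 43⁻¹ mod 114 explicitly. Euclid's algorithm: 114 = 2·43 + 28, 43 = 1·28 + 15, 28 = 1·15 + 13, 15 = 1·13 + 2, 13 = 6·2 + 1; back-substituting gives 1 = 61·43 − 23·114, so 43⁻¹ ≡ 61 (mod 114).
Since σ is injective, we find σ⁻¹(27): we need 43x ≡ 27 − 100 ≡ 41 (mod 114). Using 43⁻¹ = 61: x ≡ 61·41 = 2501 = 21·114 + 107, so x = 107.
Check: σ(107) = 43·107 + 100 = 4701 = 41·114 + 27 ≡ 27 (mod 114).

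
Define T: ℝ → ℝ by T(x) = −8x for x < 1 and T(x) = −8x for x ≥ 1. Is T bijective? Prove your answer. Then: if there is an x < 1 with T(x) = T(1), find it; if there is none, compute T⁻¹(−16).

Both pieces are strictly decreasing (slopes −8 and −8), so each is injective on its own interval.
The left piece maps (−∞, 1) onto (−8, ∞); the right piece maps [1, ∞) onto (−∞, −8].
Since −8 = −8, the images partition ℝ: T is injective and surjective, hence bijective.
Because the two images are disjoint, no x < 1 has T(x) = T(1), so we compute T⁻¹(−16): −16 lies in (−∞, −8], so solve −8x = −16: x = (−16 − 0)/(−8) = 2.

2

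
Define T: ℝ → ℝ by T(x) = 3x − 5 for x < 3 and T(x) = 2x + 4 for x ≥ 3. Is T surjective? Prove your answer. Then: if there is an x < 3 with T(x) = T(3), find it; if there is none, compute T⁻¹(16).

6

Both pieces are strictly increasing (slopes 3 and 2), so each is injective on its own interval.
The left piece maps (−∞, 3) onto (−∞, 4); the right piece maps [3, ∞) onto [10, ∞).
The union (−∞, 4) ∪ [10, ∞) omits the interval between 4 and 10; in particular 4 has no preimage. So T is not surjective.
Because the two images are disjoint, no x < 3 has T(x) = T(3), so we compute T⁻¹(16): 16 lies in [10, ∞), so solve 2x + 4 = 16: x = (16 − 4)/2 = 6.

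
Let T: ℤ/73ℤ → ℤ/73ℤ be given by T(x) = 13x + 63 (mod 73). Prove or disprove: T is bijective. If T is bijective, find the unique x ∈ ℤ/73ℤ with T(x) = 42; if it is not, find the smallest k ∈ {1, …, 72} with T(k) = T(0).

4

If T(x_1) = T(x_2), then 13x_1 ≡ 13x_2 (mod 73). Because gcd(13, 73) = 1, we may cancel 13 to get x_1 ≡ x_2 (mod 73).
We now compute 13⁻¹ mod 73 explicitly. Euclid's algorithm: 73 = 5·13 + 8, 13 = 1·8 + 5, 8 = 1·5 + 3, 5 = 1·3 + 2, 3 = 1·2 + 1; back-substituting gives 1 = 45·13 − 8·73, so 13⁻¹ ≡ 45 (mod 73).
For any y ∈ ℤ/73ℤ, x = 45(y − 63) mod 73 satisfies T(x) = 13·45(y − 63) + 63 ≡ y (since 13·45 ≡ 1 mod 73). So every y has a preimage.
Therefore T is bijective.
Since T is bijective, we compute T⁻¹(42): solve 13x + 63 ≡ 42 (mod 73), i.e. 13x ≡ 52 (mod 73).
Multiplying by 13⁻¹ = 45 gives x ≡ 45·52 = 2340 = 32·73 + 4 ≡ 4 (mod 73).
Check: T(4) = 13·4 + 63 = 115 = 1·73 + 42 ≡ 42 (mod 73).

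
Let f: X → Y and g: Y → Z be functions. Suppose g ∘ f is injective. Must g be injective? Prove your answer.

not injective

No. Take X = {0, 1, 2}, Y = {0, 1, 2, 3, 4, 5}, Z = {0, 1, 2, 3, 4, 5}, f(a) = a for each a ∈ X, and g(b) = 4 if b ∈ {4, 5} else g(b) = b.
Then g ∘ f = f is injective (X ⊂ Y and f is the inclusion), but g(4) = g(5) = 4 with 4 ≠ 5, so g is not injective.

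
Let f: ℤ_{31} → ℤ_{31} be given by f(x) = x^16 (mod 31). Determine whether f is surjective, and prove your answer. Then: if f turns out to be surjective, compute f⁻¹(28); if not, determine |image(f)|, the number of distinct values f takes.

f(15): Repeated squaring mod 31: 15^1 ≡ 15, 15^2 ≡ 15² = 225 ≡ 8, 15^4 ≡ 8² = 64 ≡ 2, 15^8 ≡ 2² = 4, 15^16 ≡ 4² = 16. So 15^16 ≡ 16 (mod 31).
f(16): Repeated squaring mod 31: 16^1 ≡ 16, 16^2 ≡ 16² = 256 ≡ 8, 16^4 ≡ 8² = 64 ≡ 2, 16^8 ≡ 2² = 4, 16^16 ≡ 4² = 16. So 16^16 ≡ 16 (mod 31).
So f(15) = f(16) = 16 while 15 ≠ 16, so f is not injective.
A non-injective map from the 31-element set ℤ_{31} to itself takes at most 30 distinct values, so it cannot be surjective. Therefore f is not surjective.
Since f is not surjective, we determine |image(f)|. Computing x^16 mod 31 for each x (by repeated squaring, reducing mod 31 at every step), the values f(0), f(1), …, f(30) are: 0, 1, 2, 28, 4, 5, 25, 7, 8, 9, 10, 20, 19, 18, 14, 16, 16, 14, 18, 19, 20, 10, 9, 8, 7, 25, 5, 4, 28, 2, 1.
The distinct values are {0, 1, 2, 4, 5, 7, 8, 9, 10, 14, 16, 18, 19, 20, 25, 28}; there are 16 of them.

16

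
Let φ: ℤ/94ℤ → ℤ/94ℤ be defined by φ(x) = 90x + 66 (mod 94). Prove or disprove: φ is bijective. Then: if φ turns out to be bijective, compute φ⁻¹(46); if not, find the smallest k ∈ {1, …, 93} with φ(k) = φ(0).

47

By definition, φ is injective when φ(a) = φ(b) forces a = b.
We have gcd(90, 94) = 2 > 1. Taking a = 0 and b = 47: φ(0) = 66 and φ(47) = 90·47 + 66 = 4296 ≡ 66 (mod 94).
So φ(0) = φ(47) while 0 ≠ 47, thus φ is not injective, hence not bijective.
Since φ is not bijective, we find the least positive k with φ(k) = φ(0): this means 90k ≡ 0 (mod 94), i.e. 94 ∣ 90k. Since gcd(90, 94) = 2, dividing through by 2 this holds exactly when 47 ∣ 45k, and as gcd(45, 47) = 1, exactly when 47 ∣ k.
The smallest positive such k is 47.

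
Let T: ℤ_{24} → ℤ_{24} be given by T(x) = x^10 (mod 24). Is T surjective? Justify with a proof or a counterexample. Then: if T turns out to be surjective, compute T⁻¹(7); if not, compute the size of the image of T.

4

T(2): Repeated squaring mod 24: 2^1 ≡ 2, 2^2 ≡ 2² = 4, 2^4 ≡ 4² = 16, 2^8 ≡ 16² = 256 ≡ 16. Since 10 = 8 + 2, 2^10 ≡ 16·4: 16·4 = 64 ≡ 16. So 2^10 ≡ 16 (mod 24).
T(4): Repeated squaring mod 24: 4^1 ≡ 4, 4^2 ≡ 4² = 16, 4^4 ≡ 16² = 256 ≡ 16, 4^8 ≡ 16² = 256 ≡ 16. Since 10 = 8 + 2, 4^10 ≡ 16·16: 16·16 = 256 ≡ 16. So 4^10 ≡ 16 (mod 24).
So T(2) = T(4) = 16 while 2 ≠ 4, therefore T is not injective.
A non-injective map from the 24-element set ℤ_{24} to itself takes at most 23 distinct values, so it cannot be surjective. Hence T is not surjective.
Since T is not surjective, we determine |image(T)|. Computing x^10 mod 24 for each x (by repeated squaring, reducing mod 24 at every step), the values T(0), T(1), …, T(23) are: 0, 1, 16, 9, 16, 1, 0, 1, 16, 9, 16, 1, 0, 1, 16, 9, 16, 1, 0, 1, 16, 9, 16, 1.
The distinct values are {0, 1, 9, 16}; there are 4 of them.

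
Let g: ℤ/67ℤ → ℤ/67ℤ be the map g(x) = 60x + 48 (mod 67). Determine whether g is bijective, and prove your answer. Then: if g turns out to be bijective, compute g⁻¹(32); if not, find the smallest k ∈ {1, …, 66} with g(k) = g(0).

31

Suppose g(a) = g(b) in ℤ/67ℤ. Then 60a + 48 ≡ 60b + 48 (mod 67), thus 60(a − b) ≡ 0 (mod 67).
Since gcd(60, 67) = 1, 60 is invertible modulo 67, thus a − b ≡ 0 (mod 67), i.e. a = b.
We now compute 60⁻¹ mod 67 explicitly. Euclid's algorithm: 67 = 1·60 + 7, 60 = 8·7 + 4, 7 = 1·4 + 3, 4 = 1·3 + 1; back-substituting gives 1 = 19·60 − 17·67, so 60⁻¹ ≡ 19 (mod 67).
Then y ↦ 19(y − 48) is a two-sided inverse to g, so every y ∈ ℤ/67ℤ has a preimage.
Therefore g is bijective.
Since g is bijective, we compute g⁻¹(32): solve 60x + 48 ≡ 32 (mod 67), i.e. 60x ≡ 51 (mod 67).
Multiplying by 60⁻¹ = 19 gives x ≡ 19·51 = 969 = 14·67 + 31 ≡ 31 (mod 67).
Check: g(31) = 60·31 + 48 = 1908 = 28·67 + 32 ≡ 32 (mod 67).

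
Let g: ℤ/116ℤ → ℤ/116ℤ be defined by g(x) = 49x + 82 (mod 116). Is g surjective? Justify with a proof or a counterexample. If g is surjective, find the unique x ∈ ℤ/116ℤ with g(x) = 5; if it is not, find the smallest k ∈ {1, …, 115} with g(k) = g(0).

Recall that surjectivity means every element of the codomain has a preimage under g.
Since gcd(49, 116) = 1, 49 is invertible modulo 116. Euclid's algorithm: 116 = 2·49 + 18, 49 = 2·18 + 13, 18 = 1·13 + 5, 13 = 2·5 + 3, 5 = 1·3 + 2, 3 = 1·2 + 1; back-substituting gives 1 = 45·49 − 19·116, so 49⁻¹ ≡ 45 (mod 116).
For any y ∈ ℤ/116ℤ, x = 45(y − 82) mod 116 satisfies g(x) = 49·45(y − 82) + 82 ≡ y (since 49·45 ≡ 1 mod 116). So every y has a preimage.
Therefore g is surjective.
Since g is surjective, we find g⁻¹(5): we need 49x ≡ 5 − 82 ≡ 39 (mod 116). Using 49⁻¹ = 45: x ≡ 45·39 = 1755 = 15·116 + 15, so x = 15.
Check: g(15) = 49·15 + 82 = 817 = 7·116 + 5 ≡ 5 (mod 116).

15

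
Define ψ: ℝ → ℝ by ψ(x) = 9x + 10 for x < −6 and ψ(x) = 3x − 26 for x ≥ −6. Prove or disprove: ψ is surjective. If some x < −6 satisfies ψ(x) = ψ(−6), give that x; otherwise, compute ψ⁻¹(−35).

-3

Both pieces are strictly increasing (slopes 9 and 3), so each is injective on its own interval.
The left piece maps (−∞, −6) onto (−∞, −44); the right piece maps [−6, ∞) onto [−44, ∞).
These images together cover ℝ, so ψ is surjective.
Because the two images are disjoint, no x < −6 has ψ(x) = ψ(−6), so we compute ψ⁻¹(−35): −35 lies in [−44, ∞), so solve 3x − 26 = −35: x = (−35 + 26)/3 = −3.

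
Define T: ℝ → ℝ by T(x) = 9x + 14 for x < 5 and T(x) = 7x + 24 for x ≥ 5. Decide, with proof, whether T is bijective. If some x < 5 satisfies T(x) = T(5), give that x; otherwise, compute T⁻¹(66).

Both pieces are strictly increasing (slopes 9 and 7), so each is injective on its own interval.
The left piece maps (−∞, 5) onto (−∞, 59); the right piece maps [5, ∞) onto [59, ∞).
Since 59 = 59, the images partition ℝ: T is injective and surjective, hence bijective.
Because the two images are disjoint, no x < 5 has T(x) = T(5), so we compute T⁻¹(66): 66 lies in [59, ∞), so solve 7x + 24 = 66: x = (66 − 24)/7 = 6.

6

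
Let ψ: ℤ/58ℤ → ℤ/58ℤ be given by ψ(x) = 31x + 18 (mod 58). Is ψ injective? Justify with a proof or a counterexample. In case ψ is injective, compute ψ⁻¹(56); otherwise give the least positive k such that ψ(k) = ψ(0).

By definition, ψ is injective when ψ(u) = ψ(v) forces u = v.
Suppose ψ(u) = ψ(v) in ℤ/58ℤ. Then 31u + 18 ≡ 31v + 18 (mod 58), therefore 31(u − v) ≡ 0 (mod 58).
Since gcd(31, 58) = 1, 31 is invertible modulo 58, thus u − v ≡ 0 (mod 58), i.e. u = v.
So ψ is injective.
We now compute 31⁻¹ mod 58 explicitly. Euclid's algorithm: 58 = 1·31 + 27, 31 = 1·27 + 4, 27 = 6·4 + 3, 4 = 1·3 + 1; back-substituting gives 1 = 15·31 − 8·58, so 31⁻¹ ≡ 15 (mod 58).
Since ψ is injective, we find ψ⁻¹(56): we need 31x ≡ 56 − 18 ≡ 38 (mod 58). Using 31⁻¹ = 15: x ≡ 15·38 = 570 = 9·58 + 48, so x = 48.
Check: ψ(48) = 31·48 + 18 = 1506 = 25·58 + 56 ≡ 56 (mod 58).

48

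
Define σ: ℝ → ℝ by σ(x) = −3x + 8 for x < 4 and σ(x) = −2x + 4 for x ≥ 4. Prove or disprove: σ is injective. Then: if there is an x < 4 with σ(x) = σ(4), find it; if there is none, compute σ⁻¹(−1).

Both pieces are strictly decreasing (slopes −3 and −2), so each is injective on its own interval.
The left piece maps (−∞, 4) onto (−4, ∞); the right piece maps [4, ∞) onto (−∞, −4].
These images are disjoint, so no value is attained by both pieces. Therefore σ is injective.
Because the two images are disjoint, no x < 4 has σ(x) = σ(4), so we compute σ⁻¹(−1): −1 lies in (−4, ∞), so solve −3x + 8 = −1: x = (−1 − 8)/(−3) = 3.

3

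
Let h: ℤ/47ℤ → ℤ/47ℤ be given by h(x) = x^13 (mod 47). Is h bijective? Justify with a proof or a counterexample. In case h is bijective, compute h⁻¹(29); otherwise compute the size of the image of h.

Since 47 is prime, the nonzero elements of ℤ/47ℤ form a cyclic group of order 46.
As gcd(13, 46) = 1, raising to the 13th power is a bijection on this group: if u^13 ≡ v^13 then (uv^{−1})^13 = 1, and the only element of order dividing gcd(13, 46) = 1 is 1, so u = v.
With h(0) = 0 this makes h injective on all of ℤ/47ℤ, hence bijective (finite equal-size domain and codomain). In particular h is bijective.
Since h is bijective, we find the preimage of 29. The inverse of x ↦ x^13 on (ℤ/47ℤ)^× is x ↦ x^39, because 13·39 = 507 = 11·46 + 1 ≡ 1 (mod 46) and x^{46} = 1 for x ≠ 0 (Fermat). So h⁻¹(29) = 29^39 mod 47.
Repeated squaring mod 47: 29^1 ≡ 29, 29^2 ≡ 29² = 841 ≡ 42, 29^4 ≡ 42² = 1764 ≡ 25, 29^8 ≡ 25² = 625 ≡ 14, 29^16 ≡ 14² = 196 ≡ 8, 29^32 ≡ 8² = 64 ≡ 17. Since 39 = 32 + 4 + 2 + 1, 29^39 ≡ 17·25·42·29: 17·25 = 425 ≡ 2, then 2·42 = 84 ≡ 37, then 37·29 = 1073 ≡ 39. So 29^39 ≡ 39 (mod 47).
Hence h⁻¹(29) = 39.

39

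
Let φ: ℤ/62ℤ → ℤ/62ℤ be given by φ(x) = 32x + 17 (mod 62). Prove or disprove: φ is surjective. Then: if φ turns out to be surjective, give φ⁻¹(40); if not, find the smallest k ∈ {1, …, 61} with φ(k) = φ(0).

31

Since gcd(32, 62) = 2, we have 32x ≡ 0 (mod 2) for all x, so φ(x) ≡ 1 (mod 2).
But 0 ≢ 1 (mod 2), so 0 ∈ ℤ/62ℤ has no preimage. So φ is not surjective.
Since φ is not surjective, we find the least positive k with φ(k) = φ(0): this means 32k ≡ 0 (mod 62), i.e. 62 ∣ 32k. Since gcd(32, 62) = 2, dividing through by 2 this holds exactly when 31 ∣ 16k, and as gcd(16, 31) = 1, exactly when 31 ∣ k.
The smallest positive such k is 31.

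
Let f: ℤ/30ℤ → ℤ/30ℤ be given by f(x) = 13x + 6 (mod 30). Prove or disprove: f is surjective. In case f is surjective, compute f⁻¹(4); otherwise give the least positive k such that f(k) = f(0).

Since gcd(13, 30) = 1, 13 is invertible modulo 30. Euclid's algorithm: 30 = 2·13 + 4, 13 = 3·4 + 1; back-substituting gives 1 = 7·13 − 3·30, so 13⁻¹ ≡ 7 (mod 30).
Then y ↦ 7(y − 6) is a two-sided inverse to f, so every y ∈ ℤ/30ℤ has a preimage.
Therefore f is surjective.
Since f is surjective, we compute f⁻¹(4): solve 13x + 6 ≡ 4 (mod 30), i.e. 13x ≡ 28 (mod 30).
Multiplying by 13⁻¹ = 7 gives x ≡ 7·28 = 196 = 6·30 + 16 ≡ 16 (mod 30).
Check: f(16) = 13·16 + 6 = 214 = 7·30 + 4 ≡ 4 (mod 30).

16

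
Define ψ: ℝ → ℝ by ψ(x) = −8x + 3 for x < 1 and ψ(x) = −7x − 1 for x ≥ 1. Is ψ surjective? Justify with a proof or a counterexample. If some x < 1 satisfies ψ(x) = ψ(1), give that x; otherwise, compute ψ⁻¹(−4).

Both pieces are strictly decreasing (slopes −8 and −7), so each is injective on its own interval.
The left piece maps (−∞, 1) onto (−5, ∞); the right piece maps [1, ∞) onto (−∞, −8].
The union (−5, ∞) ∪ (−∞, −8] omits the interval between −5 and −8; in particular −5 has no preimage. So ψ is not surjective.
Because the two images are disjoint, no x < 1 has ψ(x) = ψ(1), so we compute ψ⁻¹(−4): −4 lies in (−5, ∞), so solve −8x + 3 = −4: x = (−4 − 3)/(−8) = 7/8.

7/8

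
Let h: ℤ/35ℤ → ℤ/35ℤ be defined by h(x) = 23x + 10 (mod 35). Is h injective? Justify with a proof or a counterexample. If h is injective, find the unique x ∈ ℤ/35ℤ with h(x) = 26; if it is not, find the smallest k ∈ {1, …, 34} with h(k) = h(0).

22

Suppose h(a) = h(b) in ℤ/35ℤ. Then 23a + 10 ≡ 23b + 10 (mod 35), hence 23(a − b) ≡ 0 (mod 35).
Since gcd(23, 35) = 1, 23 is invertible modulo 35, therefore a − b ≡ 0 (mod 35), i.e. a = b.
Thus h is injective.
We now compute 23⁻¹ mod 35 explicitly. Euclid's algorithm: 35 = 1·23 + 12, 23 = 1·12 + 11, 12 = 1·11 + 1; back-substituting gives 1 = 32·23 − 21·35, so 23⁻¹ ≡ 32 (mod 35).
Since h is injective, we compute h⁻¹(26): solve 23x + 10 ≡ 26 (mod 35), i.e. 23x ≡ 16 (mod 35).
Multiplying by 23⁻¹ = 32 gives x ≡ 32·16 = 512 = 14·35 + 22 ≡ 22 (mod 35).
Check: h(22) = 23·22 + 10 = 516 = 14·35 + 26 ≡ 26 (mod 35).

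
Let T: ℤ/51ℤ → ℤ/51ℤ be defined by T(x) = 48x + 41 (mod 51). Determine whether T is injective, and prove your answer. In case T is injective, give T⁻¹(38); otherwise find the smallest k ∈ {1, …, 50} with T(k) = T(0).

We have gcd(48, 51) = 3 > 1. Taking u = 0 and v = 17: T(0) = 41 and T(17) = 48·17 + 41 = 857 ≡ 41 (mod 51).
So T(0) = T(17) while 0 ≠ 17, therefore T is not injective.
Since T is not injective, we find the least positive k with T(k) = T(0): this means 48k ≡ 0 (mod 51), i.e. 51 ∣ 48k. Since gcd(48, 51) = 3, dividing through by 3 this holds exactly when 17 ∣ 16k, and as gcd(16, 17) = 1, exactly when 17 ∣ k.
The smallest positive such k is 17.

17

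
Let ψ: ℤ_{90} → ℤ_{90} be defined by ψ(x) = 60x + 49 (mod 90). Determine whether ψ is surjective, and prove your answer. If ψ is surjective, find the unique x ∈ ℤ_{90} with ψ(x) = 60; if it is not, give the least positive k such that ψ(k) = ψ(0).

3

Since gcd(60, 90) = 30, we have 60x ≡ 0 (mod 30) for all x, so ψ(x) ≡ 19 (mod 30).
But 0 ≢ 19 (mod 30), so 0 ∈ ℤ_{90} has no preimage. So ψ is not surjective.
Since ψ is not surjective, we find the least positive k with ψ(k) = ψ(0): this means 60k ≡ 0 (mod 90), i.e. 90 ∣ 60k. Since gcd(60, 90) = 30, dividing through by 30 this holds exactly when 3 ∣ 2k, and as gcd(2, 3) = 1, exactly when 3 ∣ k.
The smallest positive such k is 3.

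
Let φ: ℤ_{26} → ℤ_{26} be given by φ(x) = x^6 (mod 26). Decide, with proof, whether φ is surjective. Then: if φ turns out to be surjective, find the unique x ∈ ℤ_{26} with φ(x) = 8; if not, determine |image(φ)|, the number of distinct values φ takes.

6

φ(1) = 1^6 = 1.
φ(3): Repeated squaring mod 26: 3^1 ≡ 3, 3^2 ≡ 3² = 9, 3^4 ≡ 9² = 81 ≡ 3. Since 6 = 4 + 2, 3^6 ≡ 3·9: 3·9 = 27 ≡ 1. So 3^6 ≡ 1 (mod 26).
So φ(1) = φ(3) = 1 while 1 ≠ 3, so φ is not injective.
A non-injective map from the 26-element set ℤ_{26} to itself takes at most 25 distinct values, so it cannot be surjective. So φ is not surjective.
Since φ is not surjective, we determine |image(φ)|. Computing x^6 mod 26 for each x (by repeated squaring, reducing mod 26 at every step), the values φ(0), φ(1), …, φ(25) are: 0, 1, 12, 1, 14, 25, 12, 25, 12, 1, 14, 25, 14, 13, 14, 25, 14, 1, 12, 25, 12, 25, 14, 1, 12, 1.
The distinct values are {0, 1, 12, 13, 14, 25}; there are 6 of them.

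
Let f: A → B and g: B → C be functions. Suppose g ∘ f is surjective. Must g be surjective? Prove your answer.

surjective

Let c ∈ C. Since g ∘ f is surjective, some a ∈ A has g(f(a)) = c. Then b = f(a) ∈ B satisfies g(b) = c. So g is surjective.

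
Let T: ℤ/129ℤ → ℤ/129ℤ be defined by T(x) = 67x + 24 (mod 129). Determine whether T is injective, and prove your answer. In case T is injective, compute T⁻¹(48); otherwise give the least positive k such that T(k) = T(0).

Suppose T(x_1) = T(x_2) in ℤ/129ℤ. Then 67x_1 + 24 ≡ 67x_2 + 24 (mod 129), hence 67(x_1 − x_2) ≡ 0 (mod 129).
Since gcd(67, 129) = 1, 67 is invertible modulo 129, therefore x_1 − x_2 ≡ 0 (mod 129), i.e. x_1 = x_2.
So T is injective.
We now compute 67⁻¹ mod 129 explicitly. Euclid's algorithm: 129 = 1·67 + 62, 67 = 1·62 + 5, 62 = 12·5 + 2, 5 = 2·2 + 1; back-substituting gives 1 = 52·67 − 27·129, so 67⁻¹ ≡ 52 (mod 129).
Since T is injective, we find T⁻¹(48): we need 67x ≡ 48 − 24 ≡ 24 (mod 129). Using 67⁻¹ = 52: x ≡ 52·24 = 1248 = 9·129 + 87, so x = 87.
Check: T(87) = 67·87 + 24 = 5853 = 45·129 + 48 ≡ 48 (mod 129).

87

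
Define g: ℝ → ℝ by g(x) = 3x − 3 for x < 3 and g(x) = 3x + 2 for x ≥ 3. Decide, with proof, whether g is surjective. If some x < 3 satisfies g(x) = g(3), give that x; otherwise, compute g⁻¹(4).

Both pieces are strictly increasing (slopes 3 and 3), so each is injective on its own interval.
The left piece maps (−∞, 3) onto (−∞, 6); the right piece maps [3, ∞) onto [11, ∞).
The union (−∞, 6) ∪ [11, ∞) omits the interval between 6 and 11; in particular 6 has no preimage. So g is not surjective.
Because the two images are disjoint, no x < 3 has g(x) = g(3), so we compute g⁻¹(4): 4 lies in (−∞, 6), so solve 3x − 3 = 4: x = (4 + 3)/3 = 7/3.

7/3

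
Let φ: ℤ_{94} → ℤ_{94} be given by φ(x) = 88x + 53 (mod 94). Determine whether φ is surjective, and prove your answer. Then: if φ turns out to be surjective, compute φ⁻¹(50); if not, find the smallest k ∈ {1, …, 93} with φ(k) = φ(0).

Recall that φ is surjective if every y in the codomain equals φ(x) for some x in the domain.
Since gcd(88, 94) = 2, we have 88x ≡ 0 (mod 2) for all x, so φ(x) ≡ 1 (mod 2).
But 0 ≢ 1 (mod 2), so 0 ∈ ℤ_{94} has no preimage. So φ is not surjective.
Since φ is not surjective, we find the least positive k with φ(k) = φ(0): this means 88k ≡ 0 (mod 94), i.e. 94 ∣ 88k. Since gcd(88, 94) = 2, dividing through by 2 this holds exactly when 47 ∣ 44k, and as gcd(44, 47) = 1, exactly when 47 ∣ k.
The smallest positive such k is 47.

47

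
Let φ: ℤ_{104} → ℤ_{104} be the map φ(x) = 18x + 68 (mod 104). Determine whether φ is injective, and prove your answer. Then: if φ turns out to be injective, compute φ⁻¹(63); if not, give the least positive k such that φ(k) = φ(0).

We have gcd(18, 104) = 2 > 1. Taking a = 0 and b = 52: φ(0) = 68 and φ(52) = 18·52 + 68 = 1004 ≡ 68 (mod 104).
So φ(0) = φ(52) while 0 ≠ 52, thus φ is not injective.
Since φ is not injective, we find the least positive k with φ(k) = φ(0): this means 18k ≡ 0 (mod 104), i.e. 104 ∣ 18k. Since gcd(18, 104) = 2, dividing through by 2 this holds exactly when 52 ∣ 9k, and as gcd(9, 52) = 1, exactly when 52 ∣ k.
The smallest positive such k is 52.

52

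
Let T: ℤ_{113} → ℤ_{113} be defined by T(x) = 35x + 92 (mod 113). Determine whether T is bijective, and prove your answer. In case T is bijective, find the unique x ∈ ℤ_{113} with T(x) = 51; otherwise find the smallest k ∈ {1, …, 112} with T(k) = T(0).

By definition, T is injective when T(s) = T(t) forces s = t.
Suppose T(s) = T(t) in ℤ_{113}. Then 35s + 92 ≡ 35t + 92 (mod 113), hence 35(s − t) ≡ 0 (mod 113).
Since gcd(35, 113) = 1, 35 is invertible modulo 113, hence s − t ≡ 0 (mod 113), i.e. s = t.
We now compute 35⁻¹ mod 113 explicitly. Euclid's algorithm: 113 = 3·35 + 8, 35 = 4·8 + 3, 8 = 2·3 + 2, 3 = 1·2 + 1; back-substituting gives 1 = 42·35 − 13·113, so 35⁻¹ ≡ 42 (mod 113).
For any y ∈ ℤ_{113}, x = 42(y − 92) mod 113 satisfies T(x) = 35·42(y − 92) + 92 ≡ y (since 35·42 ≡ 1 mod 113). So every y has a preimage.
Hence T is bijective.
Since T is bijective, we find T⁻¹(51): we need 35x ≡ 51 − 92 ≡ 72 (mod 113). Using 35⁻¹ = 42: x ≡ 42·72 = 3024 = 26·113 + 86, so x = 86.
Check: T(86) = 35·86 + 92 = 3102 = 27·113 + 51 ≡ 51 (mod 113).

86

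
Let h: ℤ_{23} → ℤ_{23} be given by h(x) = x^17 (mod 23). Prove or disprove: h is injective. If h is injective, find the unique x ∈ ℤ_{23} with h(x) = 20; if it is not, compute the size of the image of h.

14

Since 23 is prime, the nonzero elements of ℤ_{23} form a cyclic group of order 22.
As gcd(17, 22) = 1, raising to the 17th power is a bijection on this group: if s^17 ≡ t^17 then (st^{−1})^17 = 1, and the only element of order dividing gcd(17, 22) = 1 is 1, so s = t.
With h(0) = 0 this makes h injective on all of ℤ_{23}, hence bijective (finite equal-size domain and codomain). In particular h is injective.
Since h is injective, we find the preimage of 20. The inverse of x ↦ x^17 on (ℤ_{23})^× is x ↦ x^13, because 17·13 = 221 = 10·22 + 1 ≡ 1 (mod 22) and x^{22} = 1 for x ≠ 0 (Fermat). So h⁻¹(20) = 20^13 mod 23.
Repeated squaring mod 23: 20^1 ≡ 20, 20^2 ≡ 20² = 400 ≡ 9, 20^4 ≡ 9² = 81 ≡ 12, 20^8 ≡ 12² = 144 ≡ 6. Since 13 = 8 + 4 + 1, 20^13 ≡ 6·12·20: 6·12 = 72 ≡ 3, then 3·20 = 60 ≡ 14. So 20^13 ≡ 14 (mod 23).
Hence h⁻¹(20) = 14.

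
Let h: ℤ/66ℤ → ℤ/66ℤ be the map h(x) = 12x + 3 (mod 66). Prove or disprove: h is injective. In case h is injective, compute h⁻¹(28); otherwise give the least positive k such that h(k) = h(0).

We have gcd(12, 66) = 6 > 1. Taking u = 0 and v = 11: h(0) = 3 and h(11) = 12·11 + 3 = 135 ≡ 3 (mod 66).
So h(0) = h(11) while 0 ≠ 11, therefore h is not injective.
Since h is not injective, we find the least positive k with h(k) = h(0): this means 12k ≡ 0 (mod 66), i.e. 66 ∣ 12k. Since gcd(12, 66) = 6, dividing through by 6 this holds exactly when 11 ∣ 2k, and as gcd(2, 11) = 1, exactly when 11 ∣ k.
The smallest positive such k is 11.

11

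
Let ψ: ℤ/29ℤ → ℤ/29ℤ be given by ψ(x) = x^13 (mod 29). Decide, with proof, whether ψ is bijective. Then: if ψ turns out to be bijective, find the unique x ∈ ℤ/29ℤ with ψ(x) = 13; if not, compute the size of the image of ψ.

Since 29 is prime, the nonzero elements of ℤ/29ℤ form a cyclic group of order 28.
As gcd(13, 28) = 1, raising to the 13th power is a bijection on this group: if a^13 ≡ b^13 then (ab^{−1})^13 = 1, and the only element of order dividing gcd(13, 28) = 1 is 1, so a = b.
With ψ(0) = 0 this makes ψ injective on all of ℤ/29ℤ, hence bijective (finite equal-size domain and codomain). In particular ψ is bijective.
Since ψ is bijective, we find the preimage of 13. The inverse of x ↦ x^13 on (ℤ/29ℤ)^× is x ↦ x^13, because 13·13 = 169 = 6·28 + 1 ≡ 1 (mod 28) and x^{28} = 1 for x ≠ 0 (Fermat). So ψ⁻¹(13) = 13^13 mod 29.
Repeated squaring mod 29: 13^1 ≡ 13, 13^2 ≡ 13² = 169 ≡ 24, 13^4 ≡ 24² = 576 ≡ 25, 13^8 ≡ 25² = 625 ≡ 16. Since 13 = 8 + 4 + 1, 13^13 ≡ 16·25·13: 16·25 = 400 ≡ 23, then 23·13 = 299 ≡ 9. So 13^13 ≡ 9 (mod 29).
Hence ψ⁻¹(13) = 9.

9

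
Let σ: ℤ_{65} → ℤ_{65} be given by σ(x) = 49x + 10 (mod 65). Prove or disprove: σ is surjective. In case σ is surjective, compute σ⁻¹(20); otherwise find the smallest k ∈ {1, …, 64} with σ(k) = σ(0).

40

Recall that surjectivity means every element of the codomain has a preimage under σ.
Since gcd(49, 65) = 1, 49 is invertible modulo 65. Euclid's algorithm: 65 = 1·49 + 16, 49 = 3·16 + 1; back-substituting gives 1 = 4·49 − 3·65, so 49⁻¹ ≡ 4 (mod 65).
For any y ∈ ℤ_{65}, x = 4(y − 10) mod 65 satisfies σ(x) = 49·4(y − 10) + 10 ≡ y (since 49·4 ≡ 1 mod 65). So every y has a preimage.
Hence σ is surjective.
Since σ is surjective, we find σ⁻¹(20): we need 49x ≡ 20 − 10 ≡ 10 (mod 65). Using 49⁻¹ = 4: x ≡ 4·10 = 40, so x = 40.
Check: σ(40) = 49·40 + 10 = 1970 = 30·65 + 20 ≡ 20 (mod 65).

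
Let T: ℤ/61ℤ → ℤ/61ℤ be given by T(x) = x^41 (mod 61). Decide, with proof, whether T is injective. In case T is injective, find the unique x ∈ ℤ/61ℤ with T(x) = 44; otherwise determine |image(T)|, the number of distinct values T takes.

55

Since 61 is prime, the nonzero elements of ℤ/61ℤ form a cyclic group of order 60.
As gcd(41, 60) = 1, raising to the 41st power is a bijection on this group: if a^41 ≡ b^41 then (ab^{−1})^41 = 1, and the only element of order dividing gcd(41, 60) = 1 is 1, so a = b.
With T(0) = 0 this makes T injective on all of ℤ/61ℤ, hence bijective (finite equal-size domain and codomain). In particular T is injective.
Since T is injective, we find the preimage of 44. The inverse of x ↦ x^41 on (ℤ/61ℤ)^× is x ↦ x^41, because 41·41 = 1681 = 28·60 + 1 ≡ 1 (mod 60) and x^{60} = 1 for x ≠ 0 (Fermat). So T⁻¹(44) = 44^41 mod 61.
Repeated squaring mod 61: 44^1 ≡ 44, 44^2 ≡ 44² = 1936 ≡ 45, 44^4 ≡ 45² = 2025 ≡ 12, 44^8 ≡ 12² = 144 ≡ 22, 44^16 ≡ 22² = 484 ≡ 57, 44^32 ≡ 57² = 3249 ≡ 16. Since 41 = 32 + 8 + 1, 44^41 ≡ 16·22·44: 16·22 = 352 ≡ 47, then 47·44 = 2068 ≡ 55. So 44^41 ≡ 55 (mod 61).
Hence T⁻¹(44) = 55.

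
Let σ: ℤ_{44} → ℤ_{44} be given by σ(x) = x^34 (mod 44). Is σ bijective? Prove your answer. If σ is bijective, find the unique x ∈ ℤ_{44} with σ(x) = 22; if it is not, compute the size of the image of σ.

σ(10): Repeated squaring mod 44: 10^1 ≡ 10, 10^2 ≡ 10² = 100 ≡ 12, 10^4 ≡ 12² = 144 ≡ 12, 10^8 ≡ 12² = 144 ≡ 12, 10^16 ≡ 12² = 144 ≡ 12, 10^32 ≡ 12² = 144 ≡ 12. Since 34 = 32 + 2, 10^34 ≡ 12·12: 12·12 = 144 ≡ 12. So 10^34 ≡ 12 (mod 44).
σ(12): Repeated squaring mod 44: 12^1 ≡ 12, 12^2 ≡ 12² = 144 ≡ 12, 12^4 ≡ 12² = 144 ≡ 12, 12^8 ≡ 12² = 144 ≡ 12, 12^16 ≡ 12² = 144 ≡ 12, 12^32 ≡ 12² = 144 ≡ 12. Since 34 = 32 + 2, 12^34 ≡ 12·12: 12·12 = 144 ≡ 12. So 12^34 ≡ 12 (mod 44).
So σ(10) = σ(12) = 12 while 10 ≠ 12, so σ is not injective, hence not bijective.
Since σ is not bijective, we determine |image(σ)|. Computing x^34 mod 44 for each x (by repeated squaring, reducing mod 44 at every step), the values σ(0), σ(1), …, σ(43) are: 0, 1, 16, 37, 36, 9, 20, 25, 4, 5, 12, 33, 12, 5, 4, 25, 20, 9, 36, 37, 16, 1, 0, 1, 16, 37, 36, 9, 20, 25, 4, 5, 12, 33, 12, 5, 4, 25, 20, 9, 36, 37, 16, 1.
The distinct values are {0, 1, 4, 5, 9, 12, 16, 20, 25, 33, 36, 37}; there are 12 of them.

12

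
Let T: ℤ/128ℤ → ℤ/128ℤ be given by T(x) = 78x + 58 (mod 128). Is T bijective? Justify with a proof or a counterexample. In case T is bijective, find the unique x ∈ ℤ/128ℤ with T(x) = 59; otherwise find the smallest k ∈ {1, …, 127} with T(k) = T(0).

64

We have gcd(78, 128) = 2 > 1. Taking a = 0 and b = 64: T(0) = 58 and T(64) = 78·64 + 58 = 5050 ≡ 58 (mod 128).
So T(0) = T(64) while 0 ≠ 64, thus T is not injective, hence not bijective.
Since T is not bijective, we find the least positive k with T(k) = T(0): this means 78k ≡ 0 (mod 128), i.e. 128 ∣ 78k. Since gcd(78, 128) = 2, dividing through by 2 this holds exactly when 64 ∣ 39k, and as gcd(39, 64) = 1, exactly when 64 ∣ k.
The smallest positive such k is 64.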